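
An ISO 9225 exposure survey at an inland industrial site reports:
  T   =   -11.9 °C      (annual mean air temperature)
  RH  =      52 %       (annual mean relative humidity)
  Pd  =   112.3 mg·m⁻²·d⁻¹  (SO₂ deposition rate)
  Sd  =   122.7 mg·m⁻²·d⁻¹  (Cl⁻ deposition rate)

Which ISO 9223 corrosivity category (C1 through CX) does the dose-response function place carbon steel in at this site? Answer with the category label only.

C2

carbon steel: T≤10 °C ⇒ hinge +0.150·(-11.9−10) = -3.2850
  Pd branch = 1.77·Pd^0.52·e^(0.02·RH+f) = 2.184 μm/a
  Sd branch = 0.102·Sd^0.62·e^(0.033·RH+0.04·T) = 6.954 μm/a
  sum: 2.184 + 6.954 → r_corr = 9.137 μm/a
Category bounds: 1.3…25 μm/a bracket r_corr ⇒ C2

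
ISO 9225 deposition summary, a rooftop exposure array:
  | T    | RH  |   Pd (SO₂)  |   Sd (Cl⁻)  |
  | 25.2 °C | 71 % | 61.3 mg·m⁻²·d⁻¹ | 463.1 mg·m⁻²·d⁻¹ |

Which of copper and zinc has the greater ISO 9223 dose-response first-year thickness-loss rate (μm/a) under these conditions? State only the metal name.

zinc

copper: temperature factor f = -0.080·(15.2) = -1.2160
  sulphur-dioxide contribution → 0.3021 μm/a
  chloride contribution → 2.381 μm/a
  ⇒ r_corr(copper) = 2.683 μm/a
zinc: temperature factor f = -0.071·(15.2) = -1.0792
  sulphur-dioxide contribution → 0.7027 μm/a
  chloride contribution → 8.698 μm/a
  total first-year rate 9.401 μm/a
Ordering by μm/a: zinc (9.4) > copper (2.68)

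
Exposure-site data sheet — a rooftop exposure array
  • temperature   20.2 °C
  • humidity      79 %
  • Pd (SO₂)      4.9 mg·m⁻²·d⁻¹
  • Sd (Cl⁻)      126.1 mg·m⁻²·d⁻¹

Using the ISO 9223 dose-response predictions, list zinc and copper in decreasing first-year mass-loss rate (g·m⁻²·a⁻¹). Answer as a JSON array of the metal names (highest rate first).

zinc: temperature factor f = -0.071·(10.2) = -0.7242
  sulphur-dioxide contribution → 0.4764 μm/a
  chloride contribution → 2.888 μm/a
  ⇒ r_corr(zinc) = 3.364 μm/a
  mass loss = 3.364 μm/a × 7.14 g/cm³ = 24.02 g·m⁻²·a⁻¹
copper: temperature factor f = -0.080·(10.2) = -0.8160
  sulphur-dioxide contribution → 0.3746 μm/a
  chloride contribution → 1.75 μm/a
  ⇒ r_corr(copper) = 2.124 μm/a
  mass loss = 2.124 μm/a × 8.96 g/cm³ = 19.03 g·m⁻²·a⁻¹
Ordering by g·m⁻²·a⁻¹: zinc (24) > copper (19)

["zinc", "copper"]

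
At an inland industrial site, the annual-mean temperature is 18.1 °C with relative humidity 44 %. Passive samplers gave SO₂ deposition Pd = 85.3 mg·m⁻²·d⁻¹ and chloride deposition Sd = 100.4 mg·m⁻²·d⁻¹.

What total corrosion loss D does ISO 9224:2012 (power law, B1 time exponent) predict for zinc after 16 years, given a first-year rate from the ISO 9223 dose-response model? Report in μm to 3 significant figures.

D(16) = 19.0 μm

zinc: temperature factor f = -0.071·(8.1) = -0.5751
  Pd branch = 0.0129·Pd^0.44·e^(0.046·RH+f) = 0.3886 μm/a
  Sd branch = 0.0175·Sd^0.57·e^(0.008·RH+0.085·T) = 1.603 μm/a
  sum: 0.3886 + 1.603 → r_corr = 1.992 μm/a
Power-law: D(16) = r_corr · 16^0.813
  D(16) = 1.992 × 16^0.813 = 1.992 × 9.527 = 18.98 μm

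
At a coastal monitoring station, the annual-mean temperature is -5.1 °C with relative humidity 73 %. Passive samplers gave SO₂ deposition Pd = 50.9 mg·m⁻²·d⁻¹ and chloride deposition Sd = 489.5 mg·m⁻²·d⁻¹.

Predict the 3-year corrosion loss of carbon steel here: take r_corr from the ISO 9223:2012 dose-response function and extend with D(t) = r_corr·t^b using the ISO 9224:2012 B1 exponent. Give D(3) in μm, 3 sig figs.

D(3) = 87.3 μm

carbon steel: temperature factor f = +0.150·(-15.1) = -2.2650
  sulphur-dioxide contribution → 6.107 μm/a
  chloride contribution → 43.04 μm/a
  total first-year rate 49.15 μm/a
Long-term exponent b (ISO 9224 Table 2, B1) = 0.523
  D(3) = 49.15 × 3^0.523 = 49.15 × 1.776 = 87.3 μm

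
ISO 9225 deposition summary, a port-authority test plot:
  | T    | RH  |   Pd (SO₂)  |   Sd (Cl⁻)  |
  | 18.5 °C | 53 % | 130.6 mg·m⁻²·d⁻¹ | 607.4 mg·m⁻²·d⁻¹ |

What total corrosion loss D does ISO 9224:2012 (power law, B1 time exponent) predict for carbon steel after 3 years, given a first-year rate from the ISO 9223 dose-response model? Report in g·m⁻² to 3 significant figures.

carbon steel: T>10 °C ⇒ hinge -0.054·(18.5−10) = -0.4590
  sulphur-dioxide contribution → 40.67 μm/a
  chloride contribution → 65.36 μm/a
  total first-year rate 106 μm/a
Power-law: D(3) = r_corr · 3^0.523
  D(3) = 106 × 3^0.523 = 106 × 1.776 = 188.3 μm
  Mass loss = 188.3 μm × 7.85 g/cm³ = 1479 g·m⁻²

D(3) = 1.48e+03 g·m⁻²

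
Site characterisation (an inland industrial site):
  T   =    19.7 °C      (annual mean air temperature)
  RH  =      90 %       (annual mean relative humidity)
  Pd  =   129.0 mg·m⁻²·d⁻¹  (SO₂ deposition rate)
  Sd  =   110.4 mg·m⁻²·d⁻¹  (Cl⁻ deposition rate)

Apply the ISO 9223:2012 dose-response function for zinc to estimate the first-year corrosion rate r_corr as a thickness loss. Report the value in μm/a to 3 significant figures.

r_corr = 6.25 μm/a

zinc: temperature factor f = -0.071·(9.7) = -0.6887
  sulphur-dioxide contribution → 3.452 μm/a
  chloride contribution → 2.802 μm/a
  ⇒ r_corr(zinc) = 6.254 μm/a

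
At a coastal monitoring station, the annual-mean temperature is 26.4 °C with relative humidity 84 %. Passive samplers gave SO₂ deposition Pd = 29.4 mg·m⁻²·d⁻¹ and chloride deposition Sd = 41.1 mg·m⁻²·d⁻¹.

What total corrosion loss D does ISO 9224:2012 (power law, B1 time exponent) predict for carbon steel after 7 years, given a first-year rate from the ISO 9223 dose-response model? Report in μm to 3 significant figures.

D(7) = 193 μm

carbon steel: f(T) = -0.054·(T−10) [T>10 °C] = -0.8856
  Pd branch = 1.77·Pd^0.52·e^(0.02·RH+f) = 22.73 μm/a
  Sd branch = 0.102·Sd^0.62·e^(0.033·RH+0.04·T) = 46.95 μm/a
  r_corr = 22.73 + 46.95 = 69.68 μm/a
Long-term exponent b (ISO 9224 Table 2, B1) = 0.523
  D(7) = 69.68 × 7^0.523 = 69.68 × 2.767 = 192.8 μm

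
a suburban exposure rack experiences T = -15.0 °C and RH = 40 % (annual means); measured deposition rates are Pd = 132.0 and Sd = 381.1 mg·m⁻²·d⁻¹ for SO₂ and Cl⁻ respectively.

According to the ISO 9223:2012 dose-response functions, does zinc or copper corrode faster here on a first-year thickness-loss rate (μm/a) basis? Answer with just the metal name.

zinc

zinc: temperature factor f = +0.038·(-25.0) = -0.9500
  SO₂ term: 0.0129·132.0^0.44·exp(0.046·40-0.9500) = 0.2693
  Sd branch = 0.0175·Sd^0.57·e^(0.008·RH+0.085·T) = 0.1993 μm/a
  sum: 0.2693 + 0.1993 → r_corr = 0.4685 μm/a
copper: T≤10 °C ⇒ hinge +0.126·(-15.0−10) = -3.1500
  SO₂ term: 0.0053·132.0^0.26·exp(0.059·40-3.1500) = 0.008561
  Sd branch = 0.01025·Sd^0.27·e^(0.036·RH+0.049·T) = 0.1032 μm/a
  sum: 0.008561 + 0.1032 → r_corr = 0.1118 μm/a
Ordering by μm/a: zinc (0.469) > copper (0.112)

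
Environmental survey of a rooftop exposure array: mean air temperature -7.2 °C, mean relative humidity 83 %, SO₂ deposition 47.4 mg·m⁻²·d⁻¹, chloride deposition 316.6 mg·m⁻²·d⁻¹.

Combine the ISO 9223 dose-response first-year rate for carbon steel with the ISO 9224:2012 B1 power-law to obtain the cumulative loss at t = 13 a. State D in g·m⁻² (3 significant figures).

D(13) = 1.42e+03 g·m⁻²

carbon steel: temperature factor f = +0.150·(-17.2) = -2.5800
  sulphur-dioxide contribution → 5.246 μm/a
  chloride contribution → 42.01 μm/a
  ⇒ r_corr(carbon steel) = 47.26 μm/a
Long-term exponent b (ISO 9224 Table 2, B1) = 0.523
  D(13) = 47.26 × 13^0.523 = 47.26 × 3.825 = 180.7 μm
  Mass loss = 180.7 μm × 7.85 g/cm³ = 1419 g·m⁻²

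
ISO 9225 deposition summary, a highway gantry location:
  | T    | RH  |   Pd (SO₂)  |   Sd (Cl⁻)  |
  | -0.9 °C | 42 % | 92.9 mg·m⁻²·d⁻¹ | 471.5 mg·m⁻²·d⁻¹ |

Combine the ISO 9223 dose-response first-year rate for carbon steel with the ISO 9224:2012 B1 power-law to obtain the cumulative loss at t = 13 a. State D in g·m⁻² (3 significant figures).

carbon steel: temperature factor f = +0.150·(-10.9) = -1.6350
  Pd branch = 1.77·Pd^0.52·e^(0.02·RH+f) = 8.435 μm/a
  Sd branch = 0.102·Sd^0.62·e^(0.033·RH+0.04·T) = 17.88 μm/a
  sum: 8.435 + 17.88 → r_corr = 26.32 μm/a
Long-term exponent b (ISO 9224 Table 2, B1) = 0.523
  D(13) = 26.32 × 13^0.523 = 26.32 × 3.825 = 100.7 μm
  Mass loss = 100.7 μm × 7.85 g/cm³ = 790.2 g·m⁻²

D(13) = 790 g·m⁻²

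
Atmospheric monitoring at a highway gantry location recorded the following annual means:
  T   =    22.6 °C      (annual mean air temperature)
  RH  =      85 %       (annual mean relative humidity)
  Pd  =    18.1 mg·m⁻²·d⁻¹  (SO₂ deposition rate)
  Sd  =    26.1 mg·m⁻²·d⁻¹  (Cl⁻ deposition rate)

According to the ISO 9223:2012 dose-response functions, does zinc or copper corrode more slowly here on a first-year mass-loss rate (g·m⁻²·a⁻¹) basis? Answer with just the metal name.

zinc: T>10 °C ⇒ hinge -0.071·(22.6−10) = -0.8946
  sulphur-dioxide contribution → 0.9409 μm/a
  chloride contribution → 1.514 μm/a
  ⇒ r_corr(zinc) = 2.455 μm/a
  mass loss = 2.455 μm/a × 7.14 g/cm³ = 17.53 g·m⁻²·a⁻¹
copper: T>10 °C ⇒ hinge -0.080·(22.6−10) = -1.0080
  sulphur-dioxide contribution → 0.6187 μm/a
  chloride contribution → 1.596 μm/a
  ⇒ r_corr(copper) = 2.215 μm/a
  mass loss = 2.215 μm/a × 8.96 g/cm³ = 19.85 g·m⁻²·a⁻¹
Ordering by g·m⁻²·a⁻¹: copper (19.8) > zinc (17.5)

zinc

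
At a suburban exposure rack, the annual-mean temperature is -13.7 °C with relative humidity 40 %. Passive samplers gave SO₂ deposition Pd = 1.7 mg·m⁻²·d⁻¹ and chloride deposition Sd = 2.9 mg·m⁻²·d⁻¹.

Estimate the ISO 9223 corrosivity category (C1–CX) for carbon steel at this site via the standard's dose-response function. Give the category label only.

carbon steel: T≤10 °C ⇒ hinge +0.150·(-13.7−10) = -3.5550
  sulphur-dioxide contribution → 0.1484 μm/a
  chloride contribution → 0.4271 μm/a
  ⇒ r_corr(carbon steel) = 0.5755 μm/a
0.575 μm/a falls in (0, 1.3] for carbon steel → category C1

C1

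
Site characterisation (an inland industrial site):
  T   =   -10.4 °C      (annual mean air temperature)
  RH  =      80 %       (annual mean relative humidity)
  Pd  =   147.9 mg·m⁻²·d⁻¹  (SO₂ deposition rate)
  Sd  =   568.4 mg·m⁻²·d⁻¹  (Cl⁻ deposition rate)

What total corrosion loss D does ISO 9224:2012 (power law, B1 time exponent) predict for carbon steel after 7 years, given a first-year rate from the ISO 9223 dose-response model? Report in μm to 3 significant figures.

D(7) = 148 μm

carbon steel: temperature factor f = +0.150·(-20.4) = -3.0600
  sulphur-dioxide contribution → 5.524 μm/a
  chloride contribution → 48.12 μm/a
  ⇒ r_corr(carbon steel) = 53.65 μm/a
Power-law: D(7) = r_corr · 7^0.523
  D(7) = 53.65 × 7^0.523 = 53.65 × 2.767 = 148.4 μm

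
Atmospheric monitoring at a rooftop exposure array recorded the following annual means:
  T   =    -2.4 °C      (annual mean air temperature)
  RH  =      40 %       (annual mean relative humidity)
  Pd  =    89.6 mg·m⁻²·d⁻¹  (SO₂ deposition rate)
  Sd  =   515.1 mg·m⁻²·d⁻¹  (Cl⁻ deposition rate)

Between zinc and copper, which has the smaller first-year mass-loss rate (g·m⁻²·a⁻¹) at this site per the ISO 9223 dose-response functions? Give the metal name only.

zinc: temperature factor f = +0.038·(-12.4) = -0.4712
  sulphur-dioxide contribution → 0.3665 μm/a
  chloride contribution → 0.6905 μm/a
  ⇒ r_corr(zinc) = 1.057 μm/a
  mass loss = 1.057 μm/a × 7.14 g/cm³ = 7.547 g·m⁻²·a⁻¹
copper: temperature factor f = +0.126·(-12.4) = -1.5624
  sulphur-dioxide contribution → 0.03787 μm/a
  chloride contribution → 0.2076 μm/a
  total first-year rate 0.2455 μm/a
  mass loss = 0.2455 μm/a × 8.96 g/cm³ = 2.199 g·m⁻²·a⁻¹
Ordering by g·m⁻²·a⁻¹: zinc (7.55) > copper (2.2)

copper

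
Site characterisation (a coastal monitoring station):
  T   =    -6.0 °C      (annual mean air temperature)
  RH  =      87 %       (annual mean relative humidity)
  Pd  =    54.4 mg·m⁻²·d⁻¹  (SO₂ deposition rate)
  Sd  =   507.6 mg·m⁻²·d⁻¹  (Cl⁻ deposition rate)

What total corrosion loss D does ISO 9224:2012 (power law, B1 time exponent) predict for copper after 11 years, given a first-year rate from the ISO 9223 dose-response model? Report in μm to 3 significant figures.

copper: T≤10 °C ⇒ hinge +0.126·(-6.0−10) = -2.0160
  Pd branch = 0.0053·Pd^0.26·e^(0.059·RH+f) = 0.3382 μm/a
  Sd branch = 0.01025·Sd^0.27·e^(0.036·RH+0.049·T) = 0.9413 μm/a
  sum: 0.3382 + 0.9413 → r_corr = 1.28 μm/a
ISO 9224: D(t) = r_corr · t^b with b = 0.667 (copper, B1)
  D(11) = 1.28 × 11^0.667 = 1.28 × 4.95 = 6.334 μm

D(11) = 6.33 μm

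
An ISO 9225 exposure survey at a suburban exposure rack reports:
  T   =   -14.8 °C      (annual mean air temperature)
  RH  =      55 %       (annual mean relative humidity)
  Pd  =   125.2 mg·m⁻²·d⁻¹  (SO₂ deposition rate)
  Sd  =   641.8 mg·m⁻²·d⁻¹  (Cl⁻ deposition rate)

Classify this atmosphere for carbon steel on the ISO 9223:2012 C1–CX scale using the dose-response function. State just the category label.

C2

carbon steel: T≤10 °C ⇒ hinge +0.150·(-14.8−10) = -3.7200
  SO₂ term: 1.77·125.2^0.52·exp(0.02·55-3.7200) = 1.588
  Cl⁻ term: 0.102·641.8^0.62·exp(0.033·55+0.04·-14.8) = 19.07
  sum: 1.588 + 19.07 → r_corr = 20.66 μm/a
Category bounds: 1.3…25 μm/a bracket r_corr ⇒ C2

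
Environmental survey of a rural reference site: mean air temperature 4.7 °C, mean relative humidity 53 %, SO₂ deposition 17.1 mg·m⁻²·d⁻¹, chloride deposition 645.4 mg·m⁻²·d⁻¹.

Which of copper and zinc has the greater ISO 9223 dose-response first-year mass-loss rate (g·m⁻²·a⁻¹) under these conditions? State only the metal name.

copper: T≤10 °C ⇒ hinge +0.126·(4.7−10) = -0.6678
  sulphur-dioxide contribution → 0.1297 μm/a
  chloride contribution → 0.4989 μm/a
  ⇒ r_corr(copper) = 0.6286 μm/a
  mass loss = 0.6286 μm/a × 8.96 g/cm³ = 5.632 g·m⁻²·a⁻¹
zinc: T≤10 °C ⇒ hinge +0.038·(4.7−10) = -0.2014
  sulphur-dioxide contribution → 0.4212 μm/a
  chloride contribution → 1.593 μm/a
  ⇒ r_corr(zinc) = 2.014 μm/a
  mass loss = 2.014 μm/a × 7.14 g/cm³ = 14.38 g·m⁻²·a⁻¹
Ordering by g·m⁻²·a⁻¹: zinc (14.4) > copper (5.63)

zinc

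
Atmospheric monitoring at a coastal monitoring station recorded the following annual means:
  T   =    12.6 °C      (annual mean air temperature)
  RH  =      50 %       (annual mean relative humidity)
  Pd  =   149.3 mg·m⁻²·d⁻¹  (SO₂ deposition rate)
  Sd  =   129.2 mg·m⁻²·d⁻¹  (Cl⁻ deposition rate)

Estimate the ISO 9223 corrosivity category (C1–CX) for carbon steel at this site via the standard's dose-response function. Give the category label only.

carbon steel: temperature factor f = -0.054·(2.6) = -0.1404
  Pd branch = 1.77·Pd^0.52·e^(0.02·RH+f) = 56.47 μm/a
  Sd branch = 0.102·Sd^0.62·e^(0.033·RH+0.04·T) = 17.91 μm/a
  r_corr = 56.47 + 17.91 = 74.38 μm/a
74.4 μm/a falls in (50, 80] for carbon steel → category C4

C4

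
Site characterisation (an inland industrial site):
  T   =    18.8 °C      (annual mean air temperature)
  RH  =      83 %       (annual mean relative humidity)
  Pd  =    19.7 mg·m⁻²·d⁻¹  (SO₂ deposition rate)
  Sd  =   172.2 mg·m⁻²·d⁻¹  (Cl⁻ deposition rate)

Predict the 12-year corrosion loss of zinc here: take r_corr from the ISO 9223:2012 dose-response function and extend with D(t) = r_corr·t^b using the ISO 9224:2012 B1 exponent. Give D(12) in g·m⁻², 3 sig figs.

D(12) = 233 g·m⁻²

zinc: temperature factor f = -0.071·(8.8) = -0.6248
  SO₂ term: 0.0129·19.7^0.44·exp(0.046·83-0.6248) = 1.167
  Sd branch = 0.0175·Sd^0.57·e^(0.008·RH+0.085·T) = 3.162 μm/a
  r_corr = 1.167 + 3.162 = 4.329 μm/a
ISO 9224: D(t) = r_corr · t^b with b = 0.813 (zinc, B1)
  D(12) = 4.329 × 12^0.813 = 4.329 × 7.54 = 32.64 μm
  Mass loss = 32.64 μm × 7.14 g/cm³ = 233 g·m⁻²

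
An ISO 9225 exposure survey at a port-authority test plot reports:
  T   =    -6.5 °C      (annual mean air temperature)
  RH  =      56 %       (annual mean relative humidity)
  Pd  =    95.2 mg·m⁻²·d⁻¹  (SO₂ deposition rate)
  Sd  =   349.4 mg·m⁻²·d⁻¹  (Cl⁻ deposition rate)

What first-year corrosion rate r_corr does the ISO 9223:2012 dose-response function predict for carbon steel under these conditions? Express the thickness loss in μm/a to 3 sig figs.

r_corr = 23.7 μm/a

carbon steel: T≤10 °C ⇒ hinge +0.150·(-6.5−10) = -2.4750
  Pd branch = 1.77·Pd^0.52·e^(0.02·RH+f) = 4.88 μm/a
  Sd branch = 0.102·Sd^0.62·e^(0.033·RH+0.04·T) = 18.84 μm/a
  r_corr = 4.88 + 18.84 = 23.72 μm/a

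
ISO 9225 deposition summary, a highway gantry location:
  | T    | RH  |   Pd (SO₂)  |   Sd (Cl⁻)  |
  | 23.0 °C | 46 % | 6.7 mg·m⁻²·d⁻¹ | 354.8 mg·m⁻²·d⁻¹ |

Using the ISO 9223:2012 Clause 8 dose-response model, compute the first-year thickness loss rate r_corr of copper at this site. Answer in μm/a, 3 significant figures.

copper: f(T) = -0.080·(T−10) [T>10 °C] = -1.0400
  sulphur-dioxide contribution → 0.04635 μm/a
  chloride contribution → 0.8088 μm/a
  ⇒ r_corr(copper) = 0.8552 μm/a

r_corr = 0.855 μm/a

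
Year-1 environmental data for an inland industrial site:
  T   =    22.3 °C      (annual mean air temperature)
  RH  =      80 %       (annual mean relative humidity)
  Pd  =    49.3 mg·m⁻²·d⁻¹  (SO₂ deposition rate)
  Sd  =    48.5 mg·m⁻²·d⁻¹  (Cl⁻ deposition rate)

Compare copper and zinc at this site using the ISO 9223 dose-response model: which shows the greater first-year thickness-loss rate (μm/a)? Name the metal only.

copper: f(T) = -0.080·(T−10) [T>10 °C] = -0.9840
  sulphur-dioxide contribution → 0.6123 μm/a
  chloride contribution → 1.553 μm/a
  ⇒ r_corr(copper) = 2.165 μm/a
zinc: temperature factor f = -0.071·(12.3) = -0.8733
  sulphur-dioxide contribution → 1.187 μm/a
  chloride contribution → 2.019 μm/a
  ⇒ r_corr(zinc) = 3.205 μm/a
Ordering by μm/a: zinc (3.21) > copper (2.17)

zinc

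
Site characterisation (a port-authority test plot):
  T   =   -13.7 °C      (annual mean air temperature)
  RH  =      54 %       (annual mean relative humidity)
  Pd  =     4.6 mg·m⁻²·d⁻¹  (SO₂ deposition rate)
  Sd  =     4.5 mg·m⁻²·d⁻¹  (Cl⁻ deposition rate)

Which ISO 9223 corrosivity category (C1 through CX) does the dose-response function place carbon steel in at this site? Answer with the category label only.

carbon steel: f(T) = +0.150·(T−10) [T≤10 °C] = -3.5550
  sulphur-dioxide contribution → 0.3294 μm/a
  chloride contribution → 0.8902 μm/a
  total first-year rate 1.22 μm/a
Category bounds: 0…1.3 μm/a bracket r_corr ⇒ C1

C1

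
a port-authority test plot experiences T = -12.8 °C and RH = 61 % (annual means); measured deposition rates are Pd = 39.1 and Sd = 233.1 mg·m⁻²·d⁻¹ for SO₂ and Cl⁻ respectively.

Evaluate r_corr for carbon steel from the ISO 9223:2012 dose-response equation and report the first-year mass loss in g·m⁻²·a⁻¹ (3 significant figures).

carbon steel: f(T) = +0.150·(T−10) [T≤10 °C] = -3.4200
  Pd branch = 1.77·Pd^0.52·e^(0.02·RH+f) = 1.32 μm/a
  Cl⁻ term: 0.102·233.1^0.62·exp(0.033·61+0.04·-12.8) = 13.44
  sum: 1.32 + 13.44 → r_corr = 14.76 μm/a
Convert to mass loss: 14.76 μm/a × 7.85 g/cm³ = 115.9 g·m⁻²·a⁻¹

r_corr = 116 g·m⁻²·a⁻¹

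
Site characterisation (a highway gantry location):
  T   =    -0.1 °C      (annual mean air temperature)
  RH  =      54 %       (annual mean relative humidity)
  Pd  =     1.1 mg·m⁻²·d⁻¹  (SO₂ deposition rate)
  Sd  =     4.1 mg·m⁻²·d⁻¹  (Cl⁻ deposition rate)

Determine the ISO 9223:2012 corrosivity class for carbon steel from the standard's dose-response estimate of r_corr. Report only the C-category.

C2

carbon steel: temperature factor f = +0.150·(-10.1) = -1.5150
  SO₂ term: 1.77·1.1^0.52·exp(0.02·54-1.5150) = 1.204
  Sd branch = 0.102·Sd^0.62·e^(0.033·RH+0.04·T) = 1.448 μm/a
  r_corr = 1.204 + 1.448 = 2.652 μm/a
Category bounds: 1.3…25 μm/a bracket r_corr ⇒ C2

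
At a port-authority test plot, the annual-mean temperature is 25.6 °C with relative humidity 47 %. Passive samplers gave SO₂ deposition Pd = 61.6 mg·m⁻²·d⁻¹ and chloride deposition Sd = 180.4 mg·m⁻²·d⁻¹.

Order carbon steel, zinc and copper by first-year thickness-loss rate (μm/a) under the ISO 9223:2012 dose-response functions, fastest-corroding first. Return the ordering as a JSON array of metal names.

carbon steel: f(T) = -0.054·(T−10) [T>10 °C] = -0.8424
  Pd branch = 1.77·Pd^0.52·e^(0.02·RH+f) = 16.63 μm/a
  Cl⁻ term: 0.102·180.4^0.62·exp(0.033·47+0.04·25.6) = 33.56
  r_corr = 16.63 + 33.56 = 50.19 μm/a
zinc: temperature factor f = -0.071·(15.6) = -1.1076
  SO₂ term: 0.0129·61.6^0.44·exp(0.046·47-1.1076) = 0.2269
  Cl⁻ term: 0.0175·180.4^0.57·exp(0.008·47+0.085·25.6) = 4.339
  sum: 0.2269 + 4.339 → r_corr = 4.566 μm/a
copper: f(T) = -0.080·(T−10) [T>10 °C] = -1.2480
  SO₂ term: 0.0053·61.6^0.26·exp(0.059·47-1.2480) = 0.0711
  Sd branch = 0.01025·Sd^0.27·e^(0.036·RH+0.049·T) = 0.7934 μm/a
  sum: 0.0711 + 0.7934 → r_corr = 0.8645 μm/a
Ordering by μm/a: carbon steel (50.2) > zinc (4.57) > copper (0.865)

["carbon steel", "zinc", "copper"]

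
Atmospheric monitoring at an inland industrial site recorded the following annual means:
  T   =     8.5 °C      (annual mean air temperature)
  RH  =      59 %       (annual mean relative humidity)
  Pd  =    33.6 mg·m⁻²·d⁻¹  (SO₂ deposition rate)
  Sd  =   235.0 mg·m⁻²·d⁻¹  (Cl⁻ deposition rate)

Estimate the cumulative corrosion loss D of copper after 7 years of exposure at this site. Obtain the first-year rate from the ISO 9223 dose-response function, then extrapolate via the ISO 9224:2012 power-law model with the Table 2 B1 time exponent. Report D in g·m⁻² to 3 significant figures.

copper: temperature factor f = +0.126·(-1.5) = -0.1890
  Pd branch = 0.0053·Pd^0.26·e^(0.059·RH+f) = 0.3555 μm/a
  Cl⁻ term: 0.01025·235.0^0.27·exp(0.036·59+0.049·8.5) = 0.5679
  sum: 0.3555 + 0.5679 → r_corr = 0.9233 μm/a
Long-term exponent b (ISO 9224 Table 2, B1) = 0.667
  D(7) = 0.9233 × 7^0.667 = 0.9233 × 3.662 = 3.381 μm
  Mass loss = 3.381 μm × 8.96 g/cm³ = 30.29 g·m⁻²

D(7) = 30.3 g·m⁻²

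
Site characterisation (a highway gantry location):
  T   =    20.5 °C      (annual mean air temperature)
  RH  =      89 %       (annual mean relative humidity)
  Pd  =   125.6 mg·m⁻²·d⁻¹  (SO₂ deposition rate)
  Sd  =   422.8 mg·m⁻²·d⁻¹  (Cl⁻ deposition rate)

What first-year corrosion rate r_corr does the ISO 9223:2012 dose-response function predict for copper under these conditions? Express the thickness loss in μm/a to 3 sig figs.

r_corr = 5.06 μm/a

copper: temperature factor f = -0.080·(10.5) = -0.8400
  Pd branch = 0.0053·Pd^0.26·e^(0.059·RH+f) = 1.534 μm/a
  Cl⁻ term: 0.01025·422.8^0.27·exp(0.036·89+0.049·20.5) = 3.528
  r_corr = 1.534 + 3.528 = 5.061 μm/a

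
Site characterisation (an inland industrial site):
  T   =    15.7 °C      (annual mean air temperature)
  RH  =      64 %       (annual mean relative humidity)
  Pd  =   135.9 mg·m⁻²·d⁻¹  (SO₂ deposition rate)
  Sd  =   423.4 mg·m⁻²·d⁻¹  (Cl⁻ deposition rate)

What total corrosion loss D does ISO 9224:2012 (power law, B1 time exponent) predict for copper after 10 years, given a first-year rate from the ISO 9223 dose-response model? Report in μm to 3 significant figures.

copper: f(T) = -0.080·(T−10) [T>10 °C] = -0.4560
  sulphur-dioxide contribution → 0.5257 μm/a
  chloride contribution → 1.134 μm/a
  ⇒ r_corr(copper) = 1.66 μm/a
Power-law: D(10) = r_corr · 10^0.667
  D(10) = 1.66 × 10^0.667 = 1.66 × 4.645 = 7.71 μm

D(10) = 7.71 μm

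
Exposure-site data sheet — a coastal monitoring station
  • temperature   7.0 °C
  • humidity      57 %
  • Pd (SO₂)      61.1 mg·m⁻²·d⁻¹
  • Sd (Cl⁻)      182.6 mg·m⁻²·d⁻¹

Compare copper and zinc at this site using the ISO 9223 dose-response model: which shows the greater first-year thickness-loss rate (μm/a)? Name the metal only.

copper: temperature factor f = +0.126·(-3.0) = -0.3780
  sulphur-dioxide contribution → 0.3055 μm/a
  chloride contribution → 0.4586 μm/a
  total first-year rate 0.7641 μm/a
zinc: temperature factor f = +0.038·(-3.0) = -0.1140
  sulphur-dioxide contribution → 0.9675 μm/a
  chloride contribution → 0.974 μm/a
  ⇒ r_corr(zinc) = 1.941 μm/a
Ordering by μm/a: zinc (1.94) > copper (0.764)

zinc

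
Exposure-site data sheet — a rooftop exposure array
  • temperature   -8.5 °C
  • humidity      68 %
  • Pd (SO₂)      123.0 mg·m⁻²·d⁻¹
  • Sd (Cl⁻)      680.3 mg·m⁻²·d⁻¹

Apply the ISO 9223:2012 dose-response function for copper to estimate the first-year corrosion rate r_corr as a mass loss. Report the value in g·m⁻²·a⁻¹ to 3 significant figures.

r_corr = 4.97 g·m⁻²·a⁻¹

copper: T≤10 °C ⇒ hinge +0.126·(-8.5−10) = -2.3310
  sulphur-dioxide contribution → 0.09947 μm/a
  chloride contribution → 0.4548 μm/a
  ⇒ r_corr(copper) = 0.5543 μm/a
Convert to mass loss: 0.5543 μm/a × 8.96 g/cm³ = 4.966 g·m⁻²·a⁻¹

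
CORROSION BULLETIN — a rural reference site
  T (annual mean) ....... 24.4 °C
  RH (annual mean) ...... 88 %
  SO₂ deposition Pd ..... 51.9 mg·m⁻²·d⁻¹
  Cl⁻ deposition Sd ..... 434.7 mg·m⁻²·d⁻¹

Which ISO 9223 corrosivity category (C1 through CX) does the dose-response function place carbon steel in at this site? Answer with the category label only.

carbon steel: f(T) = -0.054·(T−10) [T>10 °C] = -0.7776
  Pd branch = 1.77·Pd^0.52·e^(0.02·RH+f) = 36.86 μm/a
  Cl⁻ term: 0.102·434.7^0.62·exp(0.033·88+0.04·24.4) = 213.5
  r_corr = 36.86 + 213.5 = 250.3 μm/a
Category bounds: 200…700 μm/a bracket r_corr ⇒ CX

CX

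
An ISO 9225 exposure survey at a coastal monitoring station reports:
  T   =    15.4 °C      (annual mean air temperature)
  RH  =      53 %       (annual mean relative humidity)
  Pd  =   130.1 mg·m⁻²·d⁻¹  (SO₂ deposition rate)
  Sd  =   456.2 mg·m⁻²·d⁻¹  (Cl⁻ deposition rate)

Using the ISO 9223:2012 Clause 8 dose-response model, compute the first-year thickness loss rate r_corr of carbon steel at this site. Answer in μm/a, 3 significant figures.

carbon steel: temperature factor f = -0.054·(5.4) = -0.2916
  SO₂ term: 1.77·130.1^0.52·exp(0.02·53-0.2916) = 47.99
  Sd branch = 0.102·Sd^0.62·e^(0.033·RH+0.04·T) = 48.35 μm/a
  r_corr = 47.99 + 48.35 = 96.33 μm/a

r_corr = 96.3 μm/a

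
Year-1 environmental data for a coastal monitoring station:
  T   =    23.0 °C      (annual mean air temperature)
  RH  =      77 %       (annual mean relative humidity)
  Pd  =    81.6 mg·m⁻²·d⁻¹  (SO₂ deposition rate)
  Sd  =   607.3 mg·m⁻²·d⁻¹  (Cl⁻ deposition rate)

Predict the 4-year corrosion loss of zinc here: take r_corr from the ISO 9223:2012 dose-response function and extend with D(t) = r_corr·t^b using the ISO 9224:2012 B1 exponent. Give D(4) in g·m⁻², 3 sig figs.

zinc: T>10 °C ⇒ hinge -0.071·(23.0−10) = -0.9230
  Pd branch = 0.0129·Pd^0.44·e^(0.046·RH+f) = 1.228 μm/a
  Cl⁻ term: 0.0175·607.3^0.57·exp(0.008·77+0.085·23.0) = 8.834
  r_corr = 1.228 + 8.834 = 10.06 μm/a
ISO 9224: D(t) = r_corr · t^b with b = 0.813 (zinc, B1)
  D(4) = 10.06 × 4^0.813 = 10.06 × 3.087 = 31.06 μm
  Mass loss = 31.06 μm × 7.14 g/cm³ = 221.7 g·m⁻²

D(4) = 222 g·m⁻²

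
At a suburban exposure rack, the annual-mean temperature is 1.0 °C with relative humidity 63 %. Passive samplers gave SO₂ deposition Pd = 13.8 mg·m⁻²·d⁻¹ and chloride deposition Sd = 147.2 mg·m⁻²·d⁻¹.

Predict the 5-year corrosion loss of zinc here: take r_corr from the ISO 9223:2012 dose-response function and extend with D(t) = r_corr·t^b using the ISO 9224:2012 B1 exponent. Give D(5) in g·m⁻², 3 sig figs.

zinc: f(T) = +0.038·(T−10) [T≤10 °C] = -0.3420
  sulphur-dioxide contribution → 0.5275 μm/a
  chloride contribution → 0.5427 μm/a
  ⇒ r_corr(zinc) = 1.07 μm/a
ISO 9224: D(t) = r_corr · t^b with b = 0.813 (zinc, B1)
  D(5) = 1.07 × 5^0.813 = 1.07 × 3.701 = 3.96 μm
  Mass loss = 3.96 μm × 7.14 g/cm³ = 28.28 g·m⁻²

D(5) = 28.3 g·m⁻²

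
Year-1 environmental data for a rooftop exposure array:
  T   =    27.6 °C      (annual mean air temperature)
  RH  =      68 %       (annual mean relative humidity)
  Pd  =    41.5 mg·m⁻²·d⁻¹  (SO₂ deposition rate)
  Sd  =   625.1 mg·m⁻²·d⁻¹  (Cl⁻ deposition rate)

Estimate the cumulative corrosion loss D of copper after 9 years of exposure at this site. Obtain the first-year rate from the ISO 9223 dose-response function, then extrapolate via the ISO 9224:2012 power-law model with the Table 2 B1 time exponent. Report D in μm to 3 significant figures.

copper: temperature factor f = -0.080·(17.6) = -1.4080
  Pd branch = 0.0053·Pd^0.26·e^(0.059·RH+f) = 0.1887 μm/a
  Sd branch = 0.01025·Sd^0.27·e^(0.036·RH+0.049·T) = 2.607 μm/a
  sum: 0.1887 + 2.607 → r_corr = 2.796 μm/a
Long-term exponent b (ISO 9224 Table 2, B1) = 0.667
  D(9) = 2.796 × 9^0.667 = 2.796 × 4.33 = 12.1 μm

D(9) = 12.1 μm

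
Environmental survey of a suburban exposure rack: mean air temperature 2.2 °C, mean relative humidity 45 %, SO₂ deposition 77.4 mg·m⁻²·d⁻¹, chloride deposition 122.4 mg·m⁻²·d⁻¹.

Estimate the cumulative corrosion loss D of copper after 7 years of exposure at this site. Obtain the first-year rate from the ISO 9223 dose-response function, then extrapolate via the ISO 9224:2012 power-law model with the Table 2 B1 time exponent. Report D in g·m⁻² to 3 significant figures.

copper: T≤10 °C ⇒ hinge +0.126·(2.2−10) = -0.9828
  Pd branch = 0.0053·Pd^0.26·e^(0.059·RH+f) = 0.08741 μm/a
  Cl⁻ term: 0.01025·122.4^0.27·exp(0.036·45+0.049·2.2) = 0.2113
  r_corr = 0.08741 + 0.2113 = 0.2987 μm/a
Power-law: D(7) = r_corr · 7^0.667
  D(7) = 0.2987 × 7^0.667 = 0.2987 × 3.662 = 1.094 μm
  Mass loss = 1.094 μm × 8.96 g/cm³ = 9.799 g·m⁻²

D(7) = 9.80 g·m⁻²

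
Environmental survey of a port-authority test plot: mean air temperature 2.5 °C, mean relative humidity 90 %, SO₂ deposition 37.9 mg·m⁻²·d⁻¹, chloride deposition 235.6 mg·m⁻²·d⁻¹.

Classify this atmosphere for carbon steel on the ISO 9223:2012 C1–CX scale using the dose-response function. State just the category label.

C5

carbon steel: f(T) = +0.150·(T−10) [T≤10 °C] = -1.1250
  sulphur-dioxide contribution → 23.02 μm/a
  chloride contribution → 64.96 μm/a
  ⇒ r_corr(carbon steel) = 87.97 μm/a
88 μm/a falls in (80, 200] for carbon steel → category C5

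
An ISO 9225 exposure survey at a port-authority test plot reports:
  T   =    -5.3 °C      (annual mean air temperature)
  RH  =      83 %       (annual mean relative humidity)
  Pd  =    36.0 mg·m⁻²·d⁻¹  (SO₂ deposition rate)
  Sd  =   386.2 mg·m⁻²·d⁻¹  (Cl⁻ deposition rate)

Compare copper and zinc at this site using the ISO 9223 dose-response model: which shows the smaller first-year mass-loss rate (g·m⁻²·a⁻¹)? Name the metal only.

copper: temperature factor f = +0.126·(-15.3) = -1.9278
  SO₂ term: 0.0053·36.0^0.26·exp(0.059·83-1.9278) = 0.2621
  Sd branch = 0.01025·Sd^0.27·e^(0.036·RH+0.049·T) = 0.7835 μm/a
  sum: 0.2621 + 0.7835 → r_corr = 1.046 μm/a
  mass loss = 1.046 μm/a × 8.96 g/cm³ = 9.368 g·m⁻²·a⁻¹
zinc: f(T) = +0.038·(T−10) [T≤10 °C] = -0.5814
  SO₂ term: 0.0129·36.0^0.44·exp(0.046·83-0.5814) = 1.589
  Sd branch = 0.0175·Sd^0.57·e^(0.008·RH+0.085·T) = 0.646 μm/a
  r_corr = 1.589 + 0.646 = 2.235 μm/a
  mass loss = 2.235 μm/a × 7.14 g/cm³ = 15.95 g·m⁻²·a⁻¹
Ordering by g·m⁻²·a⁻¹: zinc (16) > copper (9.37)

copper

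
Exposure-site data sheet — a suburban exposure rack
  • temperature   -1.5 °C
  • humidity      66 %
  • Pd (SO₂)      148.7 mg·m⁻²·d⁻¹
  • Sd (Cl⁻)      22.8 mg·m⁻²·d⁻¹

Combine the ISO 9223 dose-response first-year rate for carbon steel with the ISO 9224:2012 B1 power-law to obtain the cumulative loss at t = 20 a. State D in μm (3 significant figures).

carbon steel: f(T) = +0.150·(T−10) [T≤10 °C] = -1.7250
  sulphur-dioxide contribution → 15.91 μm/a
  chloride contribution → 5.893 μm/a
  total first-year rate 21.8 μm/a
ISO 9224: D(t) = r_corr · t^b with b = 0.523 (carbon steel, B1)
  D(20) = 21.8 × 20^0.523 = 21.8 × 4.791 = 104.5 μm

D(20) = 104 μm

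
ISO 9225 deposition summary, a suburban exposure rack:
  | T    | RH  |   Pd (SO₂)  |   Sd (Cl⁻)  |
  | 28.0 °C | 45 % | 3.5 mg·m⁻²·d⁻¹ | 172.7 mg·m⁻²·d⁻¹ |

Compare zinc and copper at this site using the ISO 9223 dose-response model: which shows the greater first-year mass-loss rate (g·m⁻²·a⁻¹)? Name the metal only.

zinc

zinc: T>10 °C ⇒ hinge -0.071·(28.0−10) = -1.2780
  SO₂ term: 0.0129·3.5^0.44·exp(0.046·45-1.2780) = 0.04942
  Cl⁻ term: 0.0175·172.7^0.57·exp(0.008·45+0.085·28.0) = 5.108
  r_corr = 0.04942 + 5.108 = 5.158 μm/a
  mass loss = 5.158 μm/a × 7.14 g/cm³ = 36.82 g·m⁻²·a⁻¹
copper: temperature factor f = -0.080·(18.0) = -1.4400
  SO₂ term: 0.0053·3.5^0.26·exp(0.059·45-1.4400) = 0.02474
  Cl⁻ term: 0.01025·172.7^0.27·exp(0.036·45+0.049·28.0) = 0.8207
  sum: 0.02474 + 0.8207 → r_corr = 0.8455 μm/a
  mass loss = 0.8455 μm/a × 8.96 g/cm³ = 7.575 g·m⁻²·a⁻¹
Ordering by g·m⁻²·a⁻¹: zinc (36.8) > copper (7.58)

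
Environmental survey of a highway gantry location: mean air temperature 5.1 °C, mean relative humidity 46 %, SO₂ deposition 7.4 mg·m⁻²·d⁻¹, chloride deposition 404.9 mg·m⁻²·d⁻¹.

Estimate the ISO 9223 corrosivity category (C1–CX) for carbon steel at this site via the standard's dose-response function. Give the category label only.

C3

carbon steel: f(T) = +0.150·(T−10) [T≤10 °C] = -0.7350
  SO₂ term: 1.77·7.4^0.52·exp(0.02·46-0.7350) = 6.03
  Cl⁻ term: 0.102·404.9^0.62·exp(0.033·46+0.04·5.1) = 23.61
  sum: 6.03 + 23.61 → r_corr = 29.64 μm/a
Category bounds: 25…50 μm/a bracket r_corr ⇒ C3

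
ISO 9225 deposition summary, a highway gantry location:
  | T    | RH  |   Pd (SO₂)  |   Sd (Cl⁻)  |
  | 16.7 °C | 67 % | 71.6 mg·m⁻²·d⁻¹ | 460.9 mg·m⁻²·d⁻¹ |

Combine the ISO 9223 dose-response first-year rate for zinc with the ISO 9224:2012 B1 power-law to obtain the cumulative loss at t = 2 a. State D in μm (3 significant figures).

zinc: T>10 °C ⇒ hinge -0.071·(16.7−10) = -0.4757
  SO₂ term: 0.0129·71.6^0.44·exp(0.046·67-0.4757) = 1.145
  Sd branch = 0.0175·Sd^0.57·e^(0.008·RH+0.085·T) = 4.079 μm/a
  r_corr = 1.145 + 4.079 = 5.224 μm/a
Power-law: D(2) = r_corr · 2^0.813
  D(2) = 5.224 × 2^0.813 = 5.224 × 1.757 = 9.177 μm

D(2) = 9.18 μm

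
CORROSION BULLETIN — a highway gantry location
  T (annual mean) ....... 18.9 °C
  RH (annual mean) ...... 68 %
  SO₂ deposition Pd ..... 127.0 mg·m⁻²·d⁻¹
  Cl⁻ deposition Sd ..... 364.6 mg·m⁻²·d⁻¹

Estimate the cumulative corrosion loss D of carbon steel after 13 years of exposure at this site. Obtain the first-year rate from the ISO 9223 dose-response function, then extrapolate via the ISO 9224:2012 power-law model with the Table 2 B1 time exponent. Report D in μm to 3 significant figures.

D(13) = 506 μm

carbon steel: f(T) = -0.054·(T−10) [T>10 °C] = -0.4806
  sulphur-dioxide contribution → 52.95 μm/a
  chloride contribution → 79.4 μm/a
  ⇒ r_corr(carbon steel) = 132.3 μm/a
Long-term exponent b (ISO 9224 Table 2, B1) = 0.523
  D(13) = 132.3 × 13^0.523 = 132.3 × 3.825 = 506.2 μm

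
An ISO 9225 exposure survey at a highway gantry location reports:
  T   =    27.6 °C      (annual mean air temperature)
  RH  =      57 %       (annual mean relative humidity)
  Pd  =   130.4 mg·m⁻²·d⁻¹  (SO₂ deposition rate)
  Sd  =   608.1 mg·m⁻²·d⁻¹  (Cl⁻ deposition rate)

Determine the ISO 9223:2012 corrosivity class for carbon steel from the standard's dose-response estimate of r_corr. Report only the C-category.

C5

carbon steel: f(T) = -0.054·(T−10) [T>10 °C] = -0.9504
  sulphur-dioxide contribution → 26.93 μm/a
  chloride contribution → 107.4 μm/a
  total first-year rate 134.3 μm/a
ISO 9223 Table 2 (carbon steel): 80 < 134 ≤ 200 μm/a ⇒ C5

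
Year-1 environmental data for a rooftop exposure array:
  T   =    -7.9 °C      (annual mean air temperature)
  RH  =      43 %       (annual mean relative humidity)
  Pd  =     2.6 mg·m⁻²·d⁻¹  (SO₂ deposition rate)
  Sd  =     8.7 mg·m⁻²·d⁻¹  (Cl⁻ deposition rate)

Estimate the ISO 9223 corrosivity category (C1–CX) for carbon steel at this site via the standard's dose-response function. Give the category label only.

carbon steel: temperature factor f = +0.150·(-17.9) = -2.6850
  Pd branch = 1.77·Pd^0.52·e^(0.02·RH+f) = 0.469 μm/a
  Sd branch = 0.102·Sd^0.62·e^(0.033·RH+0.04·T) = 1.175 μm/a
  sum: 0.469 + 1.175 → r_corr = 1.644 μm/a
Category bounds: 1.3…25 μm/a bracket r_corr ⇒ C2

C2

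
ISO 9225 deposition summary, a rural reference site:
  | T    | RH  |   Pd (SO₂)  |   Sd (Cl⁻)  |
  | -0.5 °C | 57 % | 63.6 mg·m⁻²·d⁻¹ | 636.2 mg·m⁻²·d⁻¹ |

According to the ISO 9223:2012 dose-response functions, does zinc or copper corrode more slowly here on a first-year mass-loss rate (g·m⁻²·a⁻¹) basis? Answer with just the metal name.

copper

zinc: f(T) = +0.038·(T−10) [T≤10 °C] = -0.3990
  Pd branch = 0.0129·Pd^0.44·e^(0.046·RH+f) = 0.7405 μm/a
  Sd branch = 0.0175·Sd^0.57·e^(0.008·RH+0.085·T) = 1.049 μm/a
  r_corr = 0.7405 + 1.049 = 1.789 μm/a
  mass loss = 1.789 μm/a × 7.14 g/cm³ = 12.78 g·m⁻²·a⁻¹
copper: T≤10 °C ⇒ hinge +0.126·(-0.5−10) = -1.3230
  SO₂ term: 0.0053·63.6^0.26·exp(0.059·57-1.3230) = 0.12
  Sd branch = 0.01025·Sd^0.27·e^(0.036·RH+0.049·T) = 0.4449 μm/a
  r_corr = 0.12 + 0.4449 = 0.5649 μm/a
  mass loss = 0.5649 μm/a × 8.96 g/cm³ = 5.061 g·m⁻²·a⁻¹
Ordering by g·m⁻²·a⁻¹: zinc (12.8) > copper (5.06)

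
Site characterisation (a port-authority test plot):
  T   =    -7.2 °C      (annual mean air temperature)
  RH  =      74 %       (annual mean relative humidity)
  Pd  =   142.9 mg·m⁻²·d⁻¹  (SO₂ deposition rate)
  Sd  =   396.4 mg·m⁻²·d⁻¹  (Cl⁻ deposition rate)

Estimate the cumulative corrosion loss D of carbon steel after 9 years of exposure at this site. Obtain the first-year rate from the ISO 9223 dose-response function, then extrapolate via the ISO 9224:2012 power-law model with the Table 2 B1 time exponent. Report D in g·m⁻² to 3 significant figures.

D(9) = 1.08e+03 g·m⁻²

carbon steel: f(T) = +0.150·(T−10) [T≤10 °C] = -2.5800
  SO₂ term: 1.77·142.9^0.52·exp(0.02·74-2.5800) = 7.778
  Cl⁻ term: 0.102·396.4^0.62·exp(0.033·74+0.04·-7.2) = 35.89
  sum: 7.778 + 35.89 → r_corr = 43.66 μm/a
Long-term exponent b (ISO 9224 Table 2, B1) = 0.523
  D(9) = 43.66 × 9^0.523 = 43.66 × 3.156 = 137.8 μm
  Mass loss = 137.8 μm × 7.85 g/cm³ = 1082 g·m⁻²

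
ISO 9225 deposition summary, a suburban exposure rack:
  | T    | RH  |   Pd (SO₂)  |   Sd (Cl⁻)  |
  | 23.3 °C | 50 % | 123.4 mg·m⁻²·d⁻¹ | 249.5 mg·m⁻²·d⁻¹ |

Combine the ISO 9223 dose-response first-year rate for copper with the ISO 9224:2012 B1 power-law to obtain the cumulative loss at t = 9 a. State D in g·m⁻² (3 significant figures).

copper: T>10 °C ⇒ hinge -0.080·(23.3−10) = -1.0640
  SO₂ term: 0.0053·123.4^0.26·exp(0.059·50-1.0640) = 0.1222
  Cl⁻ term: 0.01025·249.5^0.27·exp(0.036·50+0.049·23.3) = 0.862
  r_corr = 0.1222 + 0.862 = 0.9842 μm/a
Long-term exponent b (ISO 9224 Table 2, B1) = 0.667
  D(9) = 0.9842 × 9^0.667 = 0.9842 × 4.33 = 4.261 μm
  Mass loss = 4.261 μm × 8.96 g/cm³ = 38.18 g·m⁻²

D(9) = 38.2 g·m⁻²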